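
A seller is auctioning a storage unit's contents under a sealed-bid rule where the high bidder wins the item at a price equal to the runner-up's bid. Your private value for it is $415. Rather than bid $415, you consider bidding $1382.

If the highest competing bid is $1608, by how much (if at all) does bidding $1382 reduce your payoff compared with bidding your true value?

Bidding your value $415: you lose (since $415 < $1608). Payoff $0.
Bidding $1382: you lose. Payoff $0.
Difference = $0 − $0 = $0; both bids lead to the same outcome because the competing bid is above both your value and your alternative bid.

$0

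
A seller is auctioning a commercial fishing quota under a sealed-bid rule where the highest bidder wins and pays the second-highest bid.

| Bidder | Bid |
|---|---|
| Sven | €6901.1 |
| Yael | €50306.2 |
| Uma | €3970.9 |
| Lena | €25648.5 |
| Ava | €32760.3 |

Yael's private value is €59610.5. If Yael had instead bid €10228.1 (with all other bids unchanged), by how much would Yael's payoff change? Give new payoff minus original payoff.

The highest bid among the other bidders is €32760.3; Yael's bid doesn't change that.
Original bid €50306.2: Yael is highest, pays the top rival bid €32760.3; payoff €59610.5 − €32760.3 = €26850.2.
Alternative bid €10228.1: Yael is not highest (top rival bid is €32760.3); payoff €0.
Change in payoff = €0 − (€26850.2) = −€26850.2.

−€26850.2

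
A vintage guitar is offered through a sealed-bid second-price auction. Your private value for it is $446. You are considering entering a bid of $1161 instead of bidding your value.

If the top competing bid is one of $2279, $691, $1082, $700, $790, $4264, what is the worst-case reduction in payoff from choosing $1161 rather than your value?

$636

$2279: same outcome either way → loss $0.
$691: truthful gives $0, deviation gives −$245 → loss $245.
$1082: truthful gives $0, deviation gives −$636 → loss $636.
$700: truthful gives $0, deviation gives −$254 → loss $254.
$790: truthful gives $0, deviation gives −$344 → loss $344.
$4264: same outcome either way → loss $0.
Maximum loss: $636.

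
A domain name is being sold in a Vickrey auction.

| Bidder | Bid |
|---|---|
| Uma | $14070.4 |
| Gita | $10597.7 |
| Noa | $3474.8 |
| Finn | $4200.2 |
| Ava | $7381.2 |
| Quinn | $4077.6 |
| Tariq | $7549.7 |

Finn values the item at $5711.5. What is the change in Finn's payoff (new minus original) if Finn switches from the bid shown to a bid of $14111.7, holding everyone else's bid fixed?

The highest bid among the other bidders is $14070.4; Finn's bid doesn't change that.
Original bid $4200.2: Finn is not highest (top rival bid is $14070.4); payoff $0.
Alternative bid $14111.7: Finn is highest, pays the top rival bid $14070.4; payoff $5711.5 − $14070.4 = −$8358.9.
Change in payoff = −$8358.9 − ($0) = −$8358.9.

−$8358.9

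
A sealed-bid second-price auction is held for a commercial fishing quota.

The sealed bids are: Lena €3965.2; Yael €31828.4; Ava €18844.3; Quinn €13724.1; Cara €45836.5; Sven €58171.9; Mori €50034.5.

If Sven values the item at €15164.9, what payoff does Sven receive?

−€34869.6

Highest bid: Sven at €58171.9, so Sven wins.
Second-highest bid: Mori at €50034.5 — that is the price the winner pays.
Sven's payoff = value − price = €15164.9 − €50034.5 = −€34869.6.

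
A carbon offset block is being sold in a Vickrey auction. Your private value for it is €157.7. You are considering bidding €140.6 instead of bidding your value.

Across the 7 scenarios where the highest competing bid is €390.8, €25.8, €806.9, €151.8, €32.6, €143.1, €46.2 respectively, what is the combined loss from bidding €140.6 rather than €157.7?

€20.5

The deviation costs you only when the competing bid falls strictly between €140.6 and €157.7; elsewhere both bids give the same outcome.
€390.8: outcomes coincide → loss €0.
€25.8: outcomes coincide → loss €0.
€806.9: outcomes coincide → loss €0.
€151.8: truthful payoff €5.9, deviation payoff €0 → loss €5.9.
€32.6: outcomes coincide → loss €0.
€143.1: truthful payoff €14.6, deviation payoff €0 → loss €14.6.
€46.2: outcomes coincide → loss €0.
Total loss = €5.9 + €14.6 = €20.5.
In a second-price auction your bid sets only whether you win, not what you pay, so bidding your true value is weakly dominant.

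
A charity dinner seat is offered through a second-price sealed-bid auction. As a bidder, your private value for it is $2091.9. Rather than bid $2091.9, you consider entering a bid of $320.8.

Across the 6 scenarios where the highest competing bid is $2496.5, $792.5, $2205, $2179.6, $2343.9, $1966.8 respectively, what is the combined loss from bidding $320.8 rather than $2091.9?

The deviation costs you only when the competing bid falls strictly between $320.8 and $2091.9; elsewhere both bids give the same outcome.
$2496.5: outcomes coincide → loss $0.
$792.5: truthful payoff $1299.4, deviation payoff $0 → loss $1299.4.
$2205: outcomes coincide → loss $0.
$2179.6: outcomes coincide → loss $0.
$2343.9: outcomes coincide → loss $0.
$1966.8: truthful payoff $125.1, deviation payoff $0 → loss $125.1.
Total loss = $1299.4 + $125.1 = $1424.5.

$1424.5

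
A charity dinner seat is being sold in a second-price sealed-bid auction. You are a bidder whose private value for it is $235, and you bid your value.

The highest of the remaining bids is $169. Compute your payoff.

Your bid $235 exceeds the highest competing bid $169, so you win.
In a second-price auction the winner pays the second-highest bid, $169.
Payoff = value − price = $235 − $169 = $66.

$66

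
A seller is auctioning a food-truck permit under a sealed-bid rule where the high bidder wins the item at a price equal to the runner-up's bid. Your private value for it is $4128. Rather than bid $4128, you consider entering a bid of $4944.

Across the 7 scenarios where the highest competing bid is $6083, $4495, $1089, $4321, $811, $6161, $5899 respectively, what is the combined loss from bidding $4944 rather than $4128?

$560

The deviation costs you only when the competing bid falls strictly between $4128 and $4944; elsewhere both bids give the same outcome.
$6083: outcomes coincide → loss $0.
$4495: truthful payoff $0, deviation payoff −$367 → loss $367.
$1089: outcomes coincide → loss $0.
$4321: truthful payoff $0, deviation payoff −$193 → loss $193.
$811: outcomes coincide → loss $0.
$6161: outcomes coincide → loss $0.
$5899: outcomes coincide → loss $0.
Total loss = $367 + $193 = $560.
Truthful bidding weakly dominates here: raising your bid can only win items priced above your value, and lowering it can only forfeit items priced below.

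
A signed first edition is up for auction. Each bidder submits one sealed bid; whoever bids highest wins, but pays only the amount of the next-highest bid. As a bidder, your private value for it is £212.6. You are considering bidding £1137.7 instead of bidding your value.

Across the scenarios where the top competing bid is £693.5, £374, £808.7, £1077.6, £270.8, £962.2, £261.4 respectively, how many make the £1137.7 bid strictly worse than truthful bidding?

The deviation hurts exactly when the highest competing bid lies strictly between £212.6 and £1137.7 — overbidding then wins at a price above your value.
£693.5: inside the interval → strictly worse (loss £480.9).
£374: inside the interval → strictly worse (loss £161.4).
£808.7: inside the interval → strictly worse (loss £596.1).
£1077.6: inside the interval → strictly worse (loss £865).
£270.8: inside the interval → strictly worse (loss £58.2).
£962.2: inside the interval → strictly worse (loss £749.6).
£261.4: inside the interval → strictly worse (loss £48.8).
Count: 7.

7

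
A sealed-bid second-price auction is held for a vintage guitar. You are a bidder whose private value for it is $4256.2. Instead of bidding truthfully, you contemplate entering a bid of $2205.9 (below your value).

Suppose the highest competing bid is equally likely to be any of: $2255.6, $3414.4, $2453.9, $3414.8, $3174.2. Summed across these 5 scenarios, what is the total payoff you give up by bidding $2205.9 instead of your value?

The deviation costs you only when the competing bid falls strictly between $2205.9 and $4256.2; elsewhere both bids give the same outcome.
$2255.6: truthful payoff $2000.6, deviation payoff $0 → loss $2000.6.
$3414.4: truthful payoff $841.8, deviation payoff $0 → loss $841.8.
$2453.9: truthful payoff $1802.3, deviation payoff $0 → loss $1802.3.
$3414.8: truthful payoff $841.4, deviation payoff $0 → loss $841.4.
$3174.2: truthful payoff $1082, deviation payoff $0 → loss $1082.
Total loss = $2000.6 + $841.8 + $1802.3 + $841.4 + $1082 = $6568.1.

$6568.1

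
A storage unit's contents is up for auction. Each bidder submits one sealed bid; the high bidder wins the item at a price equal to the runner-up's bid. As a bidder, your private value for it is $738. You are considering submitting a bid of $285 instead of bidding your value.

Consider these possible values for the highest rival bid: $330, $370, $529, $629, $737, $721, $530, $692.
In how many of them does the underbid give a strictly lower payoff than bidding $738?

8

The deviation hurts exactly when the highest competing bid lies strictly between $285 and $738 — underbidding then forfeits a profitable win.
$330: inside the interval → strictly worse (loss $408).
$370: inside the interval → strictly worse (loss $368).
$529: inside the interval → strictly worse (loss $209).
$629: inside the interval → strictly worse (loss $109).
$737: inside the interval → strictly worse (loss $1).
$721: inside the interval → strictly worse (loss $17).
$530: inside the interval → strictly worse (loss $208).
$692: inside the interval → strictly worse (loss $46).
Count: 8.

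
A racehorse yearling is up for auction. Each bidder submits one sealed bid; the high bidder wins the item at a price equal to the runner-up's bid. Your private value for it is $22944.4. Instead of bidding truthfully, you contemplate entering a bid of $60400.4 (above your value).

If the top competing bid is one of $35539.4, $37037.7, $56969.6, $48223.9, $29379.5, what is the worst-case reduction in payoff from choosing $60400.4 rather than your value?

$35539.4: truthful gives $0, deviation gives −$12595 → loss $12595.
$37037.7: truthful gives $0, deviation gives −$14093.3 → loss $14093.3.
$56969.6: truthful gives $0, deviation gives −$34025.2 → loss $34025.2.
$48223.9: truthful gives $0, deviation gives −$25279.5 → loss $25279.5.
$29379.5: truthful gives $0, deviation gives −$6435.1 → loss $6435.1.
Maximum loss: $34025.2.

$34025.2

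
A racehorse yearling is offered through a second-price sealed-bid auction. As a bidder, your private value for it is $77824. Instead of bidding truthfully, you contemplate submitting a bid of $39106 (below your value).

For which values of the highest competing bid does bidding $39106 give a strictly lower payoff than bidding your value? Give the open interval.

If the competing bid is below $39106, both bids win at the same price — no difference.
If it is above $77824, both bids lose — no difference.
If it lies strictly between $39106 and $77824, bidding your value wins at a price below your value (positive payoff) while bidding $39106 loses (payoff 0).
So the deviation strictly hurts on the open interval ($39106, $77824).

($39106, $77824)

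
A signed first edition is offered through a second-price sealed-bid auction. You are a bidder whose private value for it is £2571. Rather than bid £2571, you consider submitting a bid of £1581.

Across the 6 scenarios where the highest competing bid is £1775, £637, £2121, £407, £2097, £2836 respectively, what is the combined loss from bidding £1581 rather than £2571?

The deviation costs you only when the competing bid falls strictly between £1581 and £2571; elsewhere both bids give the same outcome.
£1775: truthful payoff £796, deviation payoff £0 → loss £796.
£637: outcomes coincide → loss £0.
£2121: truthful payoff £450, deviation payoff £0 → loss £450.
£407: outcomes coincide → loss £0.
£2097: truthful payoff £474, deviation payoff £0 → loss £474.
£2836: outcomes coincide → loss £0.
Total loss = £796 + £450 + £474 = £1720.

£1720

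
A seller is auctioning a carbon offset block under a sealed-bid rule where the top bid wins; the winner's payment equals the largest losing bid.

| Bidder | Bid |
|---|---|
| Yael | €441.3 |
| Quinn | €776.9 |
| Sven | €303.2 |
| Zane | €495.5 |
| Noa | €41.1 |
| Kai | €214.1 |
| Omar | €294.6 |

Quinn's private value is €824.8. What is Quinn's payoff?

€329.3

Highest bid: Quinn at €776.9, so Quinn wins.
Second-highest bid: Zane at €495.5 — that is the price the winner pays.
Quinn's payoff = value − price = €824.8 − €495.5 = €329.3.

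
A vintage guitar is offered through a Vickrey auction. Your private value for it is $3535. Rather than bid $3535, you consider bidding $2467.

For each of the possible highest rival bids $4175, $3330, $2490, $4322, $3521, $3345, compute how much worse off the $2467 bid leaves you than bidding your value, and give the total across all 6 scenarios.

The deviation costs you only when the competing bid falls strictly between $2467 and $3535; elsewhere both bids give the same outcome.
$4175: outcomes coincide → loss $0.
$3330: truthful payoff $205, deviation payoff $0 → loss $205.
$2490: truthful payoff $1045, deviation payoff $0 → loss $1045.
$4322: outcomes coincide → loss $0.
$3521: truthful payoff $14, deviation payoff $0 → loss $14.
$3345: truthful payoff $190, deviation payoff $0 → loss $190.
Total loss = $205 + $1045 + $14 + $190 = $1454.

$1454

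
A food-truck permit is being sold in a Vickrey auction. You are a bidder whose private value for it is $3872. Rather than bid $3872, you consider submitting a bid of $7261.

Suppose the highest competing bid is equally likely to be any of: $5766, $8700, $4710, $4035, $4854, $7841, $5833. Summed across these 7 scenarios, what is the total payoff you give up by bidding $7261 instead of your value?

$5838

The deviation costs you only when the competing bid falls strictly between $3872 and $7261; elsewhere both bids give the same outcome.
$5766: truthful payoff $0, deviation payoff −$1894 → loss $1894.
$8700: outcomes coincide → loss $0.
$4710: truthful payoff $0, deviation payoff −$838 → loss $838.
$4035: truthful payoff $0, deviation payoff −$163 → loss $163.
$4854: truthful payoff $0, deviation payoff −$982 → loss $982.
$7841: outcomes coincide → loss $0.
$5833: truthful payoff $0, deviation payoff −$1961 → loss $1961.
Total loss = $1894 + $838 + $163 + $982 + $1961 = $5838.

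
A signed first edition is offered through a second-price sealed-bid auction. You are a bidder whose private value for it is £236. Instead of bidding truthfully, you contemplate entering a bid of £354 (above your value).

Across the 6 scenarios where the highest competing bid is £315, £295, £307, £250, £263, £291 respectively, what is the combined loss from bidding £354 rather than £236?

The deviation costs you only when the competing bid falls strictly between £236 and £354; elsewhere both bids give the same outcome.
£315: truthful payoff £0, deviation payoff −£79 → loss £79.
£295: truthful payoff £0, deviation payoff −£59 → loss £59.
£307: truthful payoff £0, deviation payoff −£71 → loss £71.
£250: truthful payoff £0, deviation payoff −£14 → loss £14.
£263: truthful payoff £0, deviation payoff −£27 → loss £27.
£291: truthful payoff £0, deviation payoff −£55 → loss £55.
Total loss = £79 + £59 + £71 + £14 + £27 + £55 = £305.
In a second-price auction your bid sets only whether you win, not what you pay, so bidding your true value is weakly dominant.

£305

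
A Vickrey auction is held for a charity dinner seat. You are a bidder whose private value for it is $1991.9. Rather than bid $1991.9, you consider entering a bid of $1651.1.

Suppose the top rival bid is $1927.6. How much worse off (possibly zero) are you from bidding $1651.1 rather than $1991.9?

$64.3

Bidding your value $1991.9: you win (since $1991.9 > $1927.6) and pay $1927.6. Payoff $64.3.
Bidding $1651.1: you lose. Payoff $0.
The competing bid $1927.6 lies between your shaded bid and your value, so underbidding forfeits an item you could have won at a profitable price.
Loss from deviating = $64.3 − ($0) = $64.3.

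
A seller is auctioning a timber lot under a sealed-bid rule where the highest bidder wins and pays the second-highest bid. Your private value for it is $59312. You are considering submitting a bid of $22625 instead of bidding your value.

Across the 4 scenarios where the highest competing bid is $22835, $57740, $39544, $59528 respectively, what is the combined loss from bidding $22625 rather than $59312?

The deviation costs you only when the competing bid falls strictly between $22625 and $59312; elsewhere both bids give the same outcome.
$22835: truthful payoff $36477, deviation payoff $0 → loss $36477.
$57740: truthful payoff $1572, deviation payoff $0 → loss $1572.
$39544: truthful payoff $19768, deviation payoff $0 → loss $19768.
$59528: outcomes coincide → loss $0.
Total loss = $36477 + $1572 + $19768 = $57817.

$57817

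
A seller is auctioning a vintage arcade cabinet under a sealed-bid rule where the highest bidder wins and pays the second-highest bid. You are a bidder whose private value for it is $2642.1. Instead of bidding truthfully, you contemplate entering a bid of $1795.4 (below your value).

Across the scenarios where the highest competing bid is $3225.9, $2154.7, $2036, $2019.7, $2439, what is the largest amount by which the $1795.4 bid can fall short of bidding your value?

$3225.9: same outcome either way → loss $0.
$2154.7: truthful gives $487.4, deviation gives $0 → loss $487.4.
$2036: truthful gives $606.1, deviation gives $0 → loss $606.1.
$2019.7: truthful gives $622.4, deviation gives $0 → loss $622.4.
$2439: truthful gives $203.1, deviation gives $0 → loss $203.1.
Maximum loss: $622.4.

$622.4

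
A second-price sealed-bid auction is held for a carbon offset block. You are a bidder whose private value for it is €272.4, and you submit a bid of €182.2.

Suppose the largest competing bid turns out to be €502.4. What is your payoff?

Your bid €182.2 is below the highest competing bid €502.4, so you lose.
A losing bidder pays nothing and receives nothing: payoff = €0.

€0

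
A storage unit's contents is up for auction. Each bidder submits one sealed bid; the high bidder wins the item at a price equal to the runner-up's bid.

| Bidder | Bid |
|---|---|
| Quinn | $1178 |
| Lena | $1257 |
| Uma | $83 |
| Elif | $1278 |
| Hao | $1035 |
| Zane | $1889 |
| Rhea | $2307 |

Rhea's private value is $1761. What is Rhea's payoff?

−$128

Highest bid: Rhea at $2307, so Rhea wins.
Second-highest bid: Zane at $1889 — that is the price the winner pays.
Rhea's payoff = value − price = $1761 − $1889 = −$128.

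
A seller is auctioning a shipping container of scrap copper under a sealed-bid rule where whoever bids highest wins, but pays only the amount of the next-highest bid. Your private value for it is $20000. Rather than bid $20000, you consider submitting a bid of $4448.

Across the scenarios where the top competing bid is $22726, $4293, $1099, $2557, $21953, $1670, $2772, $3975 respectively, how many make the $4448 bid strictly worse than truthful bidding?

0

The deviation hurts exactly when the highest competing bid lies strictly between $4448 and $20000 — underbidding then forfeits a profitable win.
$22726: above both → same outcome either way.
$4293: below both → same outcome either way.
$1099: below both → same outcome either way.
$2557: below both → same outcome either way.
$21953: above both → same outcome either way.
$1670: below both → same outcome either way.
$2772: below both → same outcome either way.
$3975: below both → same outcome either way.
Count: 0.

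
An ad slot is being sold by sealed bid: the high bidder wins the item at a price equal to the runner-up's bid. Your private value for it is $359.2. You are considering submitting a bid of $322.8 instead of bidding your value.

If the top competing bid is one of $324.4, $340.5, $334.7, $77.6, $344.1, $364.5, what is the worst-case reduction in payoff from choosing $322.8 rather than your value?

$324.4: truthful gives $34.8, deviation gives $0 → loss $34.8.
$340.5: truthful gives $18.7, deviation gives $0 → loss $18.7.
$334.7: truthful gives $24.5, deviation gives $0 → loss $24.5.
$77.6: same outcome either way → loss $0.
$344.1: truthful gives $15.1, deviation gives $0 → loss $15.1.
$364.5: same outcome either way → loss $0.
Maximum loss: $34.8.

$34.8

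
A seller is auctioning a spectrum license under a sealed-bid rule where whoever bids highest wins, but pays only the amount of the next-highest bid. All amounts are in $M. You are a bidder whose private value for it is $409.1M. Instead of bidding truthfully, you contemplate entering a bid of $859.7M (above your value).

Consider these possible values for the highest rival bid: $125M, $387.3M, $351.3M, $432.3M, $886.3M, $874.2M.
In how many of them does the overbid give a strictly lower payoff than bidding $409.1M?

1

The deviation hurts exactly when the highest competing bid lies strictly between $409.1M and $859.7M — overbidding then wins at a price above your value.
$125M: below both → same outcome either way.
$387.3M: below both → same outcome either way.
$351.3M: below both → same outcome either way.
$432.3M: inside the interval → strictly worse (loss $23.2M).
$886.3M: above both → same outcome either way.
$874.2M: above both → same outcome either way.
Count: 1.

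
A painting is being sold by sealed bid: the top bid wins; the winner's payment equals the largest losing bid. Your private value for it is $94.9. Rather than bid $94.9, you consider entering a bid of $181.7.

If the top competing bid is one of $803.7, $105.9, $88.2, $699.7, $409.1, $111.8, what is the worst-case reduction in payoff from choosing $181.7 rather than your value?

$803.7: same outcome either way → loss $0.
$105.9: truthful gives $0, deviation gives −$11 → loss $11.
$88.2: same outcome either way → loss $0.
$699.7: same outcome either way → loss $0.
$409.1: same outcome either way → loss $0.
$111.8: truthful gives $0, deviation gives −$16.9 → loss $16.9.
Maximum loss: $16.9.

$16.9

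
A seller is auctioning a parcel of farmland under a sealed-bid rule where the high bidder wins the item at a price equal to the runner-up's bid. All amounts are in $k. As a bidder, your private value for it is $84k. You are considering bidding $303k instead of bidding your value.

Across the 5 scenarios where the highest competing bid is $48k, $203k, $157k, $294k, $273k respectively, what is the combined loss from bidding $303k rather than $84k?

The deviation costs you only when the competing bid falls strictly between $84k and $303k; elsewhere both bids give the same outcome.
$48k: outcomes coincide → loss $0k.
$203k: truthful payoff $0k, deviation payoff −$119k → loss $119k.
$157k: truthful payoff $0k, deviation payoff −$73k → loss $73k.
$294k: truthful payoff $0k, deviation payoff −$210k → loss $210k.
$273k: truthful payoff $0k, deviation payoff −$189k → loss $189k.
Total loss = $119k + $73k + $210k + $189k = $591k.

$591k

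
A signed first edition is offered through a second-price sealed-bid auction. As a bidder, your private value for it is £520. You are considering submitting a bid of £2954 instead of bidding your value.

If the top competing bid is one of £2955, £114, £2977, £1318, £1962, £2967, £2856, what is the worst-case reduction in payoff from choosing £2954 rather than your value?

£2955: same outcome either way → loss £0.
£114: same outcome either way → loss £0.
£2977: same outcome either way → loss £0.
£1318: truthful gives £0, deviation gives −£798 → loss £798.
£1962: truthful gives £0, deviation gives −£1442 → loss £1442.
£2967: same outcome either way → loss £0.
£2856: truthful gives £0, deviation gives −£2336 → loss £2336.
Maximum loss: £2336.

£2336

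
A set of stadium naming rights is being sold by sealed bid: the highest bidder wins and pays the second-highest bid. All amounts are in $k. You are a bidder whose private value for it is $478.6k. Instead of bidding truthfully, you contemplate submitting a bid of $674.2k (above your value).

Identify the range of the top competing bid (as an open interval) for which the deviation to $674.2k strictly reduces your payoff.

If the competing bid is below $478.6k, both bids win at the same price — no difference.
If it is above $674.2k, both bids lose — no difference.
If it lies strictly between $478.6k and $674.2k, bidding your value loses (payoff 0) while bidding $674.2k wins at a price above your value (payoff negative).
So the deviation strictly hurts on the open interval ($478.6k, $674.2k).

($478.6k, $674.2k)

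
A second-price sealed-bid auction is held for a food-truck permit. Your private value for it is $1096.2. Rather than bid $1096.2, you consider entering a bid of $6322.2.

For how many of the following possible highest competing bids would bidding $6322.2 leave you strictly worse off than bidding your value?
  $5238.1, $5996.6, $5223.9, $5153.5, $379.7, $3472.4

5

The deviation hurts exactly when the highest competing bid lies strictly between $1096.2 and $6322.2 — overbidding then wins at a price above your value.
$5238.1: inside the interval → strictly worse (loss $4141.9).
$5996.6: inside the interval → strictly worse (loss $4900.4).
$5223.9: inside the interval → strictly worse (loss $4127.7).
$5153.5: inside the interval → strictly worse (loss $4057.3).
$379.7: below both → same outcome either way.
$3472.4: inside the interval → strictly worse (loss $2376.2).
Count: 5.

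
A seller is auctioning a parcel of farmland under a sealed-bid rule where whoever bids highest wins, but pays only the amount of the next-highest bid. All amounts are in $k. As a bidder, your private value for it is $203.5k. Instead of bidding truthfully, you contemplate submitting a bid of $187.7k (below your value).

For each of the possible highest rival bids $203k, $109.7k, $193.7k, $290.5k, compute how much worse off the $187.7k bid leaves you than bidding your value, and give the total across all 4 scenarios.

$10.3k

The deviation costs you only when the competing bid falls strictly between $187.7k and $203.5k; elsewhere both bids give the same outcome.
$203k: truthful payoff $0.5k, deviation payoff $0k → loss $0.5k.
$109.7k: outcomes coincide → loss $0k.
$193.7k: truthful payoff $9.8k, deviation payoff $0k → loss $9.8k.
$290.5k: outcomes coincide → loss $0k.
Total loss = $0.5k + $9.8k = $10.3k.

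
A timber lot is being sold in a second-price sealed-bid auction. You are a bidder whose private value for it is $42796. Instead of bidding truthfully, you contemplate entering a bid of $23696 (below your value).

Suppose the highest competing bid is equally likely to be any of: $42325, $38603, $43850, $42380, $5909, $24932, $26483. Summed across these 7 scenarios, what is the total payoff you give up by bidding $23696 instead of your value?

$39257

The deviation costs you only when the competing bid falls strictly between $23696 and $42796; elsewhere both bids give the same outcome.
$42325: truthful payoff $471, deviation payoff $0 → loss $471.
$38603: truthful payoff $4193, deviation payoff $0 → loss $4193.
$43850: outcomes coincide → loss $0.
$42380: truthful payoff $416, deviation payoff $0 → loss $416.
$5909: outcomes coincide → loss $0.
$24932: truthful payoff $17864, deviation payoff $0 → loss $17864.
$26483: truthful payoff $16313, deviation payoff $0 → loss $16313.
Total loss = $471 + $4193 + $416 + $17864 + $16313 = $39257.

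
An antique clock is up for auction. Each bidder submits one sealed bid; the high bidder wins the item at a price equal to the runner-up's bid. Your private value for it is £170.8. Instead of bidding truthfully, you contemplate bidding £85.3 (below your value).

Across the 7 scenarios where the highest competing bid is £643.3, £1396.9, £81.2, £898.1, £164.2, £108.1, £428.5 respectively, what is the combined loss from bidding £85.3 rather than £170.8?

£69.3

The deviation costs you only when the competing bid falls strictly between £85.3 and £170.8; elsewhere both bids give the same outcome.
£643.3: outcomes coincide → loss £0.
£1396.9: outcomes coincide → loss £0.
£81.2: outcomes coincide → loss £0.
£898.1: outcomes coincide → loss £0.
£164.2: truthful payoff £6.6, deviation payoff £0 → loss £6.6.
£108.1: truthful payoff £62.7, deviation payoff £0 → loss £62.7.
£428.5: outcomes coincide → loss £0.
Total loss = £6.6 + £62.7 = £69.3.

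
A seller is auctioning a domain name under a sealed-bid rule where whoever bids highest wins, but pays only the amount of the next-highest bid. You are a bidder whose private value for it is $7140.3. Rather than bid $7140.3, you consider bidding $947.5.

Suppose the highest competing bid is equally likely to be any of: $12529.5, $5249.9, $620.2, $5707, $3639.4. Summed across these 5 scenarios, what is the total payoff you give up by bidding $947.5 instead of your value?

$6824.6

The deviation costs you only when the competing bid falls strictly between $947.5 and $7140.3; elsewhere both bids give the same outcome.
$12529.5: outcomes coincide → loss $0.
$5249.9: truthful payoff $1890.4, deviation payoff $0 → loss $1890.4.
$620.2: outcomes coincide → loss $0.
$5707: truthful payoff $1433.3, deviation payoff $0 → loss $1433.3.
$3639.4: truthful payoff $3500.9, deviation payoff $0 → loss $3500.9.
Total loss = $1890.4 + $1433.3 + $3500.9 = $6824.6.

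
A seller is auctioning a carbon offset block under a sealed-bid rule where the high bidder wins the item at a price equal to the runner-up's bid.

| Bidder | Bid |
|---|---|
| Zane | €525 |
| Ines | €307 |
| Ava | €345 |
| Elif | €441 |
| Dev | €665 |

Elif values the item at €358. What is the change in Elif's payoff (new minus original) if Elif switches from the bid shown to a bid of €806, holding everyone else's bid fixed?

−€307

The highest bid among the other bidders is €665; Elif's bid doesn't change that.
Original bid €441: Elif is not highest (top rival bid is €665); payoff €0.
Alternative bid €806: Elif is highest, pays the top rival bid €665; payoff €358 − €665 = −€307.
Change in payoff = −€307 − (€0) = −€307.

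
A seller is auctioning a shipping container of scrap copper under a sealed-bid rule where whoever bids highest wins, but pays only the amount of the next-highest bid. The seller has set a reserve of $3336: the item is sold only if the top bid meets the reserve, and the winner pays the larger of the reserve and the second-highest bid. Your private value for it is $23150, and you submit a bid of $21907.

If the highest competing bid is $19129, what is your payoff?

$4021

Your bid $21907 is the highest and exceeds the reserve.
Price = max(second-highest bid, reserve) = max($19129, $3336) = $19129.
Payoff = $23150 − $19129 = $4021.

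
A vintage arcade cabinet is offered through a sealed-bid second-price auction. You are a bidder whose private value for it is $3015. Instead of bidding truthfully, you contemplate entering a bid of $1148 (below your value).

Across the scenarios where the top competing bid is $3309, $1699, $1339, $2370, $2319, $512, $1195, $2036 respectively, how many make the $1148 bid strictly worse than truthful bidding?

The deviation hurts exactly when the highest competing bid lies strictly between $1148 and $3015 — underbidding then forfeits a profitable win.
$3309: above both → same outcome either way.
$1699: inside the interval → strictly worse (loss $1316).
$1339: inside the interval → strictly worse (loss $1676).
$2370: inside the interval → strictly worse (loss $645).
$2319: inside the interval → strictly worse (loss $696).
$512: below both → same outcome either way.
$1195: inside the interval → strictly worse (loss $1820).
$2036: inside the interval → strictly worse (loss $979).
Count: 6.

6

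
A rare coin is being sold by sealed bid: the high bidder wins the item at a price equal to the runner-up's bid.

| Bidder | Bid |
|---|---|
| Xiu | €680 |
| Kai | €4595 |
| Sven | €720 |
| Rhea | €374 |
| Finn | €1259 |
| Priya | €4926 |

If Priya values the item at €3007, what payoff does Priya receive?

−€1588

Highest bid: Priya at €4926, so Priya wins.
Second-highest bid: Kai at €4595 — that is the price the winner pays.
Priya's payoff = value − price = €3007 − €4595 = −€1588.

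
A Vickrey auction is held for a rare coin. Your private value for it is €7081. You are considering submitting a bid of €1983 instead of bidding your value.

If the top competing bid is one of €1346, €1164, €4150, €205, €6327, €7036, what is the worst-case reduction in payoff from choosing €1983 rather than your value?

€2931

€1346: same outcome either way → loss €0.
€1164: same outcome either way → loss €0.
€4150: truthful gives €2931, deviation gives €0 → loss €2931.
€205: same outcome either way → loss €0.
€6327: truthful gives €754, deviation gives €0 → loss €754.
€7036: truthful gives €45, deviation gives €0 → loss €45.
Maximum loss: €2931.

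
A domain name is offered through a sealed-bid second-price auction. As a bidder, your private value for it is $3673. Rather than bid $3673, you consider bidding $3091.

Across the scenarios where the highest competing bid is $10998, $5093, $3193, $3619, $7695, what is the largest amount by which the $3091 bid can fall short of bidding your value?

$10998: same outcome either way → loss $0.
$5093: same outcome either way → loss $0.
$3193: truthful gives $480, deviation gives $0 → loss $480.
$3619: truthful gives $54, deviation gives $0 → loss $54.
$7695: same outcome either way → loss $0.
Maximum loss: $480.

$480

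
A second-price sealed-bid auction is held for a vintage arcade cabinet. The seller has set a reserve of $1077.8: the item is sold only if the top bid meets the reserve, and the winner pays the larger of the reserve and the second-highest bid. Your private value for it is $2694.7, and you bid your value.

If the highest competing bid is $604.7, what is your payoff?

Your bid $2694.7 is the highest and exceeds the reserve.
Price = max(second-highest bid, reserve) = max($604.7, $1077.8) = $1077.8.
Payoff = $2694.7 − $1077.8 = $1616.9.

$1616.9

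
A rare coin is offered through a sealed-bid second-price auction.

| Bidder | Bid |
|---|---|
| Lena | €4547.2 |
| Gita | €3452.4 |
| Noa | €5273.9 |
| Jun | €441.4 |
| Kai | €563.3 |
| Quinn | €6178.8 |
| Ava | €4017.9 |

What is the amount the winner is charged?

Highest bid: Quinn at €6178.8, so Quinn wins.
Second-highest bid: Noa at €5273.9 — that is the price the winner pays.

€5273.9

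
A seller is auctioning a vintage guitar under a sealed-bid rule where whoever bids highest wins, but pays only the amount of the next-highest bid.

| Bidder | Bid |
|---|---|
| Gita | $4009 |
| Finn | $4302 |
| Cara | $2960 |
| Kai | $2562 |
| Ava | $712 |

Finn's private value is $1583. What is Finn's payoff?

−$2426

Highest bid: Finn at $4302, so Finn wins.
Second-highest bid: Gita at $4009 — that is the price the winner pays.
Finn's payoff = value − price = $1583 − $4009 = −$2426.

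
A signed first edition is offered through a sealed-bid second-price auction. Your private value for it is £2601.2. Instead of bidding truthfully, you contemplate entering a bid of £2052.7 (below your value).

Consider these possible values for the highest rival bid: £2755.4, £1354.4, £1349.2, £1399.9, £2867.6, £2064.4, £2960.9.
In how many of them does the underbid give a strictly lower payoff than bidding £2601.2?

1

The deviation hurts exactly when the highest competing bid lies strictly between £2052.7 and £2601.2 — underbidding then forfeits a profitable win.
£2755.4: above both → same outcome either way.
£1354.4: below both → same outcome either way.
£1349.2: below both → same outcome either way.
£1399.9: below both → same outcome either way.
£2867.6: above both → same outcome either way.
£2064.4: inside the interval → strictly worse (loss £536.8).
£2960.9: above both → same outcome either way.
Count: 1.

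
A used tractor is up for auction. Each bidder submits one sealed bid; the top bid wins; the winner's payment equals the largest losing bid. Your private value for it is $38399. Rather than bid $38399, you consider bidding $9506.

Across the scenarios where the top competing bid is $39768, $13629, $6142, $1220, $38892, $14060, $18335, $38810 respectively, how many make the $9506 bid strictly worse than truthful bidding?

3

The deviation hurts exactly when the highest competing bid lies strictly between $9506 and $38399 — underbidding then forfeits a profitable win.
$39768: above both → same outcome either way.
$13629: inside the interval → strictly worse (loss $24770).
$6142: below both → same outcome either way.
$1220: below both → same outcome either way.
$38892: above both → same outcome either way.
$14060: inside the interval → strictly worse (loss $24339).
$18335: inside the interval → strictly worse (loss $20064).
$38810: above both → same outcome either way.
Count: 3.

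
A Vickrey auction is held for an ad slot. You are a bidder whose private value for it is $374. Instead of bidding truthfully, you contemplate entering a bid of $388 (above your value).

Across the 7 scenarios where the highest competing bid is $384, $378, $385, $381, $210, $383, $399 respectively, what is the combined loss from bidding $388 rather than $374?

The deviation costs you only when the competing bid falls strictly between $374 and $388; elsewhere both bids give the same outcome.
$384: truthful payoff $0, deviation payoff −$10 → loss $10.
$378: truthful payoff $0, deviation payoff −$4 → loss $4.
$385: truthful payoff $0, deviation payoff −$11 → loss $11.
$381: truthful payoff $0, deviation payoff −$7 → loss $7.
$210: outcomes coincide → loss $0.
$383: truthful payoff $0, deviation payoff −$9 → loss $9.
$399: outcomes coincide → loss $0.
Total loss = $10 + $4 + $11 + $7 + $9 = $41.

$41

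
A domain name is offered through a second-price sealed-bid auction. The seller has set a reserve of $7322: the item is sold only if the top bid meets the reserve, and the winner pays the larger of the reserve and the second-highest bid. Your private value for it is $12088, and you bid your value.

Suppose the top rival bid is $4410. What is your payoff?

$4766

Your bid $12088 is the highest and exceeds the reserve.
Price = max(second-highest bid, reserve) = max($4410, $7322) = $7322.
Payoff = $12088 − $7322 = $4766.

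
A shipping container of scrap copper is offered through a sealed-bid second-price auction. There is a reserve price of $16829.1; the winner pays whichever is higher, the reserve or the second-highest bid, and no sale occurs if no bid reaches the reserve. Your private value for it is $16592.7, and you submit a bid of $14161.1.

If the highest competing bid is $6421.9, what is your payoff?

$0

Your bid $14161.1 is the highest bid but falls below the reserve $16829.1, so the item goes unsold. Payoff $0.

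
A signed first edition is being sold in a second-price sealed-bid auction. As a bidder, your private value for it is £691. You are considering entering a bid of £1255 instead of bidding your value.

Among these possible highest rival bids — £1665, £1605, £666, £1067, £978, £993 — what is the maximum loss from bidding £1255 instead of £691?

£376

£1665: same outcome either way → loss £0.
£1605: same outcome either way → loss £0.
£666: same outcome either way → loss £0.
£1067: truthful gives £0, deviation gives −£376 → loss £376.
£978: truthful gives £0, deviation gives −£287 → loss £287.
£993: truthful gives £0, deviation gives −£302 → loss £302.
Maximum loss: £376.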